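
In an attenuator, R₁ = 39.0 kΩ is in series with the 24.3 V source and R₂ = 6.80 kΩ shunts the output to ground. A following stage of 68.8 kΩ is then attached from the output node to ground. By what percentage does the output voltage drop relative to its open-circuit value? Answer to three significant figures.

7.76 %

The divider's output (Thévenin) resistance is R₁‖R₂ = 5.790 kΩ.
Fractional drop under load = R_th/(R_th + R_L) = 5.790 / (5.790 + 68.8) = 0.07763.
So the output falls by 7.76 %.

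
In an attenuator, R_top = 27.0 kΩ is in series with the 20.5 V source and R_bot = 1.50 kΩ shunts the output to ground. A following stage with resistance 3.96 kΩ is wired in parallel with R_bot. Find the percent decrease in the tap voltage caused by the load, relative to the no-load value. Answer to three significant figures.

Unloaded V = 20.5 × 1.50/28.50 = 1.079 V.
Loaded: R_bot‖R_L = 1.088 kΩ, giving V = 20.5 × 1.088/28.09 = 0.7940 V.
Drop = (1.079 − 0.7940) / 1.079 = 26.4 %.

26.4 %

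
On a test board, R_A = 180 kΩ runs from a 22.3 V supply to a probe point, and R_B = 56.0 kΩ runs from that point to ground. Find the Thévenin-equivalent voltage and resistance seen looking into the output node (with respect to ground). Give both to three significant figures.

V_th is the open-circuit tap voltage: 22.3 × 56.0/(180 + 56.0) = 5.29 V.
With the supply zeroed, R_A and R_B appear in parallel from the tap: R_th = R_A‖R_B = (180 × 56.0)/236.0 = 42.7 kΩ.

V_th = 5.29 V, R_th = 42.7 kΩ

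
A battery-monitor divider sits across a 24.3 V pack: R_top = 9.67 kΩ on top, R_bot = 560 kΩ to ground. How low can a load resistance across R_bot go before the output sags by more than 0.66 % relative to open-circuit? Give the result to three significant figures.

Output resistance R_th = R_top‖R_bot = (9.67 × 560)/569.7 = 9.506 kΩ.
The fractional drop is R_th/(R_th + R_L); requiring this ≤ 0.00660 gives R_L ≥ R_th(1/0.00660 − 1) = 9.506 × 150.5 = 1.43 MΩ.

R_L(min) ≈ 1.43 MΩ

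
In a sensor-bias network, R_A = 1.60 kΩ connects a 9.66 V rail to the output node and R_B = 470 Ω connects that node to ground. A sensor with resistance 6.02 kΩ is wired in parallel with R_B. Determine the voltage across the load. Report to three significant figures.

V_out ≈ 2.07 V

The load sits in parallel with R_B: R_B‖R_L = (470 × 6020) / (470 + 6020) = 436.0 Ω.
V_out = 9.66 × 436.0 / (1600 + 436.0) = 9.66 × 436.0/2036 = 2.07 V.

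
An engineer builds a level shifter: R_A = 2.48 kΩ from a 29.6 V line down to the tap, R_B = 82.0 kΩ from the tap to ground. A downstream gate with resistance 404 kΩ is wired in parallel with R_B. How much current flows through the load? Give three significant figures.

I_L ≈ 0.0707 mA

R_B‖R_L = 68.16 kΩ; V_out = 29.6 × 68.16/70.64 = 28.56 V.
I_L = V_out / R_L = 28.56 / 404 kΩ = 0.0707 mA.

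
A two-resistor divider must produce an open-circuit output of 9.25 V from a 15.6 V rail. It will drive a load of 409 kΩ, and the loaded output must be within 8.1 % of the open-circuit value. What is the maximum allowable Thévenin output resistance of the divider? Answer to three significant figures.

R_th ≤ 36.0 kΩ

Loading drop = R_th/(R_th + R_L) ≤ 0.0810, so R_th ≤ R_L · ε/(1−ε) = 409 kΩ × 0.0810/0.9190 = 36.0 kΩ.
(Any R1, R2 with R2/(R1+R2) = 0.593 and R1‖R2 ≤ 36.0 kΩ will meet the spec.)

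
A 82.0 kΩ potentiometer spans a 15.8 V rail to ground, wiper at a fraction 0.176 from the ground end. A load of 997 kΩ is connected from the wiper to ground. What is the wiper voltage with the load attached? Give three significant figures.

V ≈ 2.75 V

The wiper splits the pot into (1−α)R = 67.57 kΩ above and αR = 14.43 kΩ below.
Lower section ‖ load = 14.23 kΩ.
V_wiper = 15.8 × 14.23/(67.57 + 14.23) = 2.75 V.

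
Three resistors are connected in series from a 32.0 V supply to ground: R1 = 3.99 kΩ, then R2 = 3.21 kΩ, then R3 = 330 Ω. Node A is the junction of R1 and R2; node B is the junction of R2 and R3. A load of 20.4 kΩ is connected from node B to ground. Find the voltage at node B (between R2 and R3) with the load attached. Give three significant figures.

At node B, R3 is in parallel with the load: R3‖R_L = 324.7 Ω.
Below node A the resistance is R2 + (R3‖R_L) = 3535 Ω, so V_A = 32.0 × 3535/7525 = 15.03 V.
Then V_B = V_A × (R3‖R_L)/(R2 + R3‖R_L) = 15.03 × 324.7/3535 = 1.38 V.

V ≈ 1.38 V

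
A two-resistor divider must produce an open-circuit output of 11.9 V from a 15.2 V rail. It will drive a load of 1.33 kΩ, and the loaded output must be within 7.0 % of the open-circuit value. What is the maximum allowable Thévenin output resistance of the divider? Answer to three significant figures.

Loading drop = R_th/(R_th + R_L) ≤ 0.0700, so R_th ≤ R_L · ε/(1−ε) = 1.33 kΩ × 0.0700/0.9300 = 100 Ω.
(Any R1, R2 with R2/(R1+R2) = 0.783 and R1‖R2 ≤ 100 Ω will meet the spec.)

R_th ≤ 100 Ω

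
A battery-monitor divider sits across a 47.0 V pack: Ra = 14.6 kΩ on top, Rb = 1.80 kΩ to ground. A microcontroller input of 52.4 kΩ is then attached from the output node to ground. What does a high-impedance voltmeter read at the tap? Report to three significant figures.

V_out ≈ 5.01 V

The load sits in parallel with Rb: Rb‖R_L = (1.80 × 52.4) / (1.80 + 52.4) = 1.740 kΩ.
V_out = 47.0 × 1.740 / (14.6 + 1.740) = 47.0 × 1.740/16.34 = 5.01 V.
(Unloaded it would have been 5.16 V.)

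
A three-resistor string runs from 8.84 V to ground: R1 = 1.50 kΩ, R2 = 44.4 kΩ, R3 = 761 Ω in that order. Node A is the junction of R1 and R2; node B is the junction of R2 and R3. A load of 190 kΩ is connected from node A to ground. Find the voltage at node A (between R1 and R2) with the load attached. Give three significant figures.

V ≈ 8.49 V

Below node A the series string R2+R3 = 45160 Ω sits in parallel with the 190000 Ω load: 36490 Ω.
V_A = 8.84 × 36490/(1500 + 36490) = 8.49 V.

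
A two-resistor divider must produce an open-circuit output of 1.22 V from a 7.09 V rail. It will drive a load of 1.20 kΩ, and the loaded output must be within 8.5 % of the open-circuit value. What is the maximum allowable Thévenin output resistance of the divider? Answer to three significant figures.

Loading drop = R_th/(R_th + R_L) ≤ 0.0850, so R_th ≤ R_L · ε/(1−ε) = 1.20 kΩ × 0.0850/0.9150 = 111 Ω.
(Any R1, R2 with R2/(R1+R2) = 0.172 and R1‖R2 ≤ 111 Ω will meet the spec.)

R_th ≤ 111 Ω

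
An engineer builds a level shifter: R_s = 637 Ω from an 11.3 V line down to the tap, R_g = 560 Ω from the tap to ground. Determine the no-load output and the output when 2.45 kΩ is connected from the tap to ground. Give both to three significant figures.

Unloaded: 5.29 V; loaded: 4.71 V

Open-circuit: V = 11.3 × 560/(637 + 560) = 5.29 V.
With the load, R_g becomes R_g‖R_L = 455.8 Ω, so V = 11.3 × 455.8/1093 = 4.71 V.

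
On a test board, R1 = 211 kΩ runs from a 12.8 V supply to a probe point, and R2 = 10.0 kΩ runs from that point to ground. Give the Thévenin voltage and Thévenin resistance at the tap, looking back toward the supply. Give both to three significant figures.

V_th = 0.579 V, R_th = 9.55 kΩ

V_th is the open-circuit tap voltage: 12.8 × 10.0/(211 + 10.0) = 0.579 V.
With the supply zeroed, R1 and R2 appear in parallel from the tap: R_th = R1‖R2 = (211 × 10.0)/221.0 = 9.55 kΩ.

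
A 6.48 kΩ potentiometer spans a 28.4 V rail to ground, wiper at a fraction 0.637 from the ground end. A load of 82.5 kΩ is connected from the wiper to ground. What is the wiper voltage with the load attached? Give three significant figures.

V ≈ 17.8 V

The wiper splits the pot into (1−α)R = 2.352 kΩ above and αR = 4.128 kΩ below.
Lower section ‖ load = 3.931 kΩ.
V_wiper = 28.4 × 3.931/(2.352 + 3.931) = 17.8 V.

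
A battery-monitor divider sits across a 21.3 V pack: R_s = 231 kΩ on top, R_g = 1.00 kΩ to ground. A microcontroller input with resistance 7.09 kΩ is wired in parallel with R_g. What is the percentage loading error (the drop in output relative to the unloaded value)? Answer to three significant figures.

12.3 %

The divider's output (Thévenin) resistance is R_s‖R_g = 0.9957 kΩ.
Fractional drop under load = R_th/(R_th + R_L) = 0.9957 / (0.9957 + 7.09) = 0.1231.
So the output falls by 12.3 %.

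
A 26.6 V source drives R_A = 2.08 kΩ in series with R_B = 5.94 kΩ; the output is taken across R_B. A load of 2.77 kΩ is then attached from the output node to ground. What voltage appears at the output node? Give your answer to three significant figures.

The load sits in parallel with R_B: R_B‖R_L = (5.94 × 2.77) / (5.94 + 2.77) = 1.889 kΩ.
V_out = 26.6 × 1.889 / (2.08 + 1.889) = 26.6 × 1.889/3.969 = 12.7 V.

V_out ≈ 12.7 V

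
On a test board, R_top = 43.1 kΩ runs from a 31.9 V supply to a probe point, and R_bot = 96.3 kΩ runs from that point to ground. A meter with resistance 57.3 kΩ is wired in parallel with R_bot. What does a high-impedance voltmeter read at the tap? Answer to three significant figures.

V_out ≈ 14.5 V

The load sits in parallel with R_bot: R_bot‖R_L = (96.3 × 57.3) / (96.3 + 57.3) = 35.92 kΩ.
V_out = 31.9 × 35.92 / (43.1 + 35.92) = 31.9 × 35.92/79.02 = 14.5 V.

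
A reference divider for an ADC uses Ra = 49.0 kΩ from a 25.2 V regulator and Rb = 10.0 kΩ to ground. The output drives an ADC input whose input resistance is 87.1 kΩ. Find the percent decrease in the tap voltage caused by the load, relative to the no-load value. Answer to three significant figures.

Unloaded V = 25.2 × 10.0/59.00 = 4.2712 V.
Loaded: Rb‖R_L = 8.970 kΩ, giving V = 25.2 × 8.970/57.97 = 3.8994 V.
Drop = (4.2712 − 3.8994) / 4.2712 = 8.71 %.

8.71 %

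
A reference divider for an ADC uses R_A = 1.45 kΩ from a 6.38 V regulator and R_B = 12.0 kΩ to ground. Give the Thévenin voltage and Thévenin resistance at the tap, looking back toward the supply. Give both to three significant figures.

V_th = 5.69 V, R_th = 1.29 kΩ

V_th is the open-circuit tap voltage: 6.38 × 12.0/(1.45 + 12.0) = 5.69 V.
With the supply zeroed, R_A and R_B appear in parallel from the tap: R_th = R_A‖R_B = (1.45 × 12.0)/13.45 = 1.29 kΩ.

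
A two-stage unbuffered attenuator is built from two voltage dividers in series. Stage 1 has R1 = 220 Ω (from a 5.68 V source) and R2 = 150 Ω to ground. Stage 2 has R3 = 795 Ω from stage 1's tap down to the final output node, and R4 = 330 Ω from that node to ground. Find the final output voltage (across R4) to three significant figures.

Stage 2 presents R3+R4 = 1125 Ω as a load on stage 1's tap.
Stage 1's lower leg becomes R2‖(R3+R4) = 132.4 Ω, so V_mid = 5.68 × 132.4/352.4 = 2.134 V.
Stage 2 is itself unloaded: V_out = V_mid × R4/(R3+R4) = 2.134 × 330/1125 = 0.626 V.

V_out ≈ 0.626 V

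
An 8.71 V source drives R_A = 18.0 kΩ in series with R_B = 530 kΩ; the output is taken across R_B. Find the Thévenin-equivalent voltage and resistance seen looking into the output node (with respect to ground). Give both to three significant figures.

V_th is the open-circuit tap voltage: 8.71 × 530/(18.0 + 530) = 8.42 V.
With the supply zeroed, R_A and R_B appear in parallel from the tap: R_th = R_A‖R_B = (18.0 × 530)/548.0 = 17.4 kΩ.

V_th = 8.42 V, R_th = 17.4 kΩ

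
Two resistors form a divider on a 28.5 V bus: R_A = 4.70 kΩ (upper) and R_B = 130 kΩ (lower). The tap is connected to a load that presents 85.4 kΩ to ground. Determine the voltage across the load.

V_out ≈ 26.1 V

The load sits in parallel with R_B: R_B‖R_L = (130 × 85.4) / (130 + 85.4) = 51.54 kΩ.
V_out = 28.5 × 51.54 / (4.70 + 51.54) = 28.5 × 51.54/56.24 = 26.1 V.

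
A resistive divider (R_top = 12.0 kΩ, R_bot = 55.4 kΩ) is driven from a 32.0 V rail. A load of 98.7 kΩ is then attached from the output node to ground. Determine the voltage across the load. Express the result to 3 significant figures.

The load sits in parallel with R_bot: R_bot‖R_L = (55.4 × 98.7) / (55.4 + 98.7) = 35.48 kΩ.
V_out = 32.0 × 35.48 / (12.0 + 35.48) = 32.0 × 35.48/47.48 = 23.9 V.

V_out ≈ 23.9 V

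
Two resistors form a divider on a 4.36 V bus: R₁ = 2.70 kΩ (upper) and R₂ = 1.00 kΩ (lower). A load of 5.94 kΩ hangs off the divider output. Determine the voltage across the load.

The load sits in parallel with R₂: R₂‖R_L = (1.00 × 5.94) / (1.00 + 5.94) = 0.8559 kΩ.
V_out = 4.36 × 0.8559 / (2.70 + 0.8559) = 4.36 × 0.8559/3.556 = 1.05 V.

V_out ≈ 1.05 V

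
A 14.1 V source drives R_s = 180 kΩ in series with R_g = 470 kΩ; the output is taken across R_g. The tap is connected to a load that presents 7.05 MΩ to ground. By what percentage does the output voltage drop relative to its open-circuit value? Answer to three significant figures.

The divider's output (Thévenin) resistance is R_s‖R_g = 130.2 kΩ.
Fractional drop under load = R_th/(R_th + R_L) = 130.2 / (130.2 + 7050) = 0.01813.
So the output falls by 1.81 %.

1.81 %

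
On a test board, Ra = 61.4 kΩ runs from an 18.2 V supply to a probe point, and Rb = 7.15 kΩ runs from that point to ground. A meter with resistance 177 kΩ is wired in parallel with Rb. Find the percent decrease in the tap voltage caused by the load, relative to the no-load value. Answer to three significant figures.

3.49 %

The divider's output (Thévenin) resistance is Ra‖Rb = 6.404 kΩ.
Fractional drop under load = R_th/(R_th + R_L) = 6.404 / (6.404 + 177) = 0.03492.
So the output falls by 3.49 %.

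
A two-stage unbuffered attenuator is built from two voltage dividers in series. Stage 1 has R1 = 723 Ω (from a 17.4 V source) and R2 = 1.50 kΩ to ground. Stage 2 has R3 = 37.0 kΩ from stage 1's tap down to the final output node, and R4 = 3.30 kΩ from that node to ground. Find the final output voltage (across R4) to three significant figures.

V_out ≈ 0.950 V

Stage 2 presents R3+R4 = 40300 Ω as a load on stage 1's tap.
Stage 1's lower leg becomes R2‖(R3+R4) = 1446 Ω, so V_mid = 17.4 × 1446/2169 = 11.60 V.
Stage 2 is itself unloaded: V_out = V_mid × R4/(R3+R4) = 11.60 × 3300/40300 = 0.950 V.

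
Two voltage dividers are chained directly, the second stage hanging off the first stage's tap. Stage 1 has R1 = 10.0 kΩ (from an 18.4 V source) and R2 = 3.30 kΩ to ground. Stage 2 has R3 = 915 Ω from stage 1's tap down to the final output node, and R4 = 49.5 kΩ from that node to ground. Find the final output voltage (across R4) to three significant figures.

Stage 2 presents R3+R4 = 50420 Ω as a load on stage 1's tap.
Stage 1's lower leg becomes R2‖(R3+R4) = 3097 Ω, so V_mid = 18.4 × 3097/13100 = 4.351 V.
Stage 2 is itself unloaded: V_out = V_mid × R4/(R3+R4) = 4.351 × 49500/50420 = 4.27 V.

V_out ≈ 4.27 V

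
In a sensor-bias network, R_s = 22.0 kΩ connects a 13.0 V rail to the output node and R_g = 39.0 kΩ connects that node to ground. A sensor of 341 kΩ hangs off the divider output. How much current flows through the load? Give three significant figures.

I_L ≈ 0.0234 mA

R_g‖R_L = 35.00 kΩ; V_out = 13.0 × 35.00/57.00 = 7.982 V.
I_L = V_out / R_L = 7.982 / 341 kΩ = 0.0234 mA.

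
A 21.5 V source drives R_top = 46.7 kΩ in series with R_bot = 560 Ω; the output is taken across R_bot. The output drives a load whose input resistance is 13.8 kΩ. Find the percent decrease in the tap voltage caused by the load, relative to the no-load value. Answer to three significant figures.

The divider's output (Thévenin) resistance is R_top‖R_bot = 553.4 Ω.
Fractional drop under load = R_th/(R_th + R_L) = 553.4 / (553.4 + 13800) = 0.03855.
So the output falls by 3.86 %.

3.86 %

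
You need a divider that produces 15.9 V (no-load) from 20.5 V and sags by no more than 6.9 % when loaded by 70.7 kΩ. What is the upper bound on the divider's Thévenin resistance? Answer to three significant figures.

Loading drop = R_th/(R_th + R_L) ≤ 0.0690, so R_th ≤ R_L · ε/(1−ε) = 70.7 kΩ × 0.0690/0.9310 = 5.24 kΩ.
(Any R1, R2 with R2/(R1+R2) = 0.776 and R1‖R2 ≤ 5.24 kΩ will meet the spec.)

R_th ≤ 5.24 kΩ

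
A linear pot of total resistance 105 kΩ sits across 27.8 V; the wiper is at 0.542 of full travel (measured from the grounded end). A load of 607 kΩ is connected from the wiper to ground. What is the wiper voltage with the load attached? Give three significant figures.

V ≈ 14.4 V

The wiper splits the pot into (1−α)R = 48.09 kΩ above and αR = 56.91 kΩ below.
Lower section ‖ load = 52.03 kΩ.
V_wiper = 27.8 × 52.03/(48.09 + 52.03) = 14.4 V.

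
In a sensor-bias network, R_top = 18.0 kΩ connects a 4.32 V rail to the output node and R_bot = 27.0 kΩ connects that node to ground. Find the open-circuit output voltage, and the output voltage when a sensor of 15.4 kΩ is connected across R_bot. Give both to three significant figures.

Open-circuit: V = 4.32 × 27.0/(18.0 + 27.0) = 2.59 V.
With the load, R_bot becomes R_bot‖R_L = 9.807 kΩ, so V = 4.32 × 9.807/27.81 = 1.52 V.

Unloaded: 2.59 V; loaded: 1.52 V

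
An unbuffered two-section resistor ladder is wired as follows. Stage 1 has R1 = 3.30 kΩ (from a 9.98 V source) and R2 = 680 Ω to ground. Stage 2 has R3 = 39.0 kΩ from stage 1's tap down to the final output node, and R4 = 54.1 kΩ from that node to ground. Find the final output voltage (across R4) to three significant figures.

V_out ≈ 0.985 V

Stage 2 presents R3+R4 = 93100 Ω as a load on stage 1's tap.
Stage 1's lower leg becomes R2‖(R3+R4) = 675.1 Ω, so V_mid = 9.98 × 675.1/3975 = 1.695 V.
Stage 2 is itself unloaded: V_out = V_mid × R4/(R3+R4) = 1.695 × 54100/93100 = 0.985 V.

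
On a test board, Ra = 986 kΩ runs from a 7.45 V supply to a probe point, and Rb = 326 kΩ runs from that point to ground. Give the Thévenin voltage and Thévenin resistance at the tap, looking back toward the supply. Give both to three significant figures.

V_th is the open-circuit tap voltage: 7.45 × 326/(986 + 326) = 1.85 V.
With the supply zeroed, Ra and Rb appear in parallel from the tap: R_th = Ra‖Rb = (986 × 326)/1312 = 245 kΩ.

V_th = 1.85 V, R_th = 245 kΩ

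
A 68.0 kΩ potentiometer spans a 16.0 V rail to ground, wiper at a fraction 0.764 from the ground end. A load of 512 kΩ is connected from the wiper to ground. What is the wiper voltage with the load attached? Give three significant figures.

The wiper splits the pot into (1−α)R = 16.05 kΩ above and αR = 51.95 kΩ below.
Lower section ‖ load = 47.17 kΩ.
V_wiper = 16.0 × 47.17/(16.05 + 47.17) = 11.9 V.

V ≈ 11.9 V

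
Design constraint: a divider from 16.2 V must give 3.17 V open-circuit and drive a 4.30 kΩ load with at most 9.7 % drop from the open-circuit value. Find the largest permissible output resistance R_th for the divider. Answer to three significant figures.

Loading drop = R_th/(R_th + R_L) ≤ 0.0970, so R_th ≤ R_L · ε/(1−ε) = 4.30 kΩ × 0.0970/0.9030 = 462 Ω.

R_th ≤ 462 Ω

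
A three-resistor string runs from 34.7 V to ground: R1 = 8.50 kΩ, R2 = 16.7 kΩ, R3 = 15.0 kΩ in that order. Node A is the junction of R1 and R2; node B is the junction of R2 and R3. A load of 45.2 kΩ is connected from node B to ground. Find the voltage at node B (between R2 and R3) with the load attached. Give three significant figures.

V ≈ 10.7 V

At node B, R3 is in parallel with the load: R3‖R_L = 11.26 kΩ.
Below node A the resistance is R2 + (R3‖R_L) = 27.96 kΩ, so V_A = 34.7 × 27.96/36.46 = 26.61 V.
Then V_B = V_A × (R3‖R_L)/(R2 + R3‖R_L) = 26.61 × 11.26/27.96 = 10.7 V.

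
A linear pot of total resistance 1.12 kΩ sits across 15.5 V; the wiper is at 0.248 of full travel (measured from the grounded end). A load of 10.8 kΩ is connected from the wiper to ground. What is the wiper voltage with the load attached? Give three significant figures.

The wiper splits the pot into (1−α)R = 842.2 Ω above and αR = 277.8 Ω below.
Lower section ‖ load = 270.8 Ω.
V_wiper = 15.5 × 270.8/(842.2 + 270.8) = 3.77 V.

V ≈ 3.77 V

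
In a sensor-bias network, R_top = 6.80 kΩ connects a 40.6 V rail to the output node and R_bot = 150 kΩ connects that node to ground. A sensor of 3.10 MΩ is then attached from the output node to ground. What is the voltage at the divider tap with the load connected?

The load sits in parallel with R_bot: R_bot‖R_L = (150 × 3100) / (150 + 3100) = 143.1 kΩ.
V_out = 40.6 × 143.1 / (6.80 + 143.1) = 40.6 × 143.1/149.9 = 38.8 V.

V_out ≈ 38.8 V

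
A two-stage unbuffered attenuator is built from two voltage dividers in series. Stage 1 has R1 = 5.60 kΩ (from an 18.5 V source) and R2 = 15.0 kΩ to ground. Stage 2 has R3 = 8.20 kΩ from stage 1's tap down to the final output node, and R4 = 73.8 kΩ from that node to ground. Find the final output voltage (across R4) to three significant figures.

Stage 2 presents R3+R4 = 82.00 kΩ as a load on stage 1's tap.
Stage 1's lower leg becomes R2‖(R3+R4) = 12.68 kΩ, so V_mid = 18.5 × 12.68/18.28 = 12.83 V.
Stage 2 is itself unloaded: V_out = V_mid × R4/(R3+R4) = 12.83 × 73.8/82.00 = 11.5 V.

V_out ≈ 11.5 V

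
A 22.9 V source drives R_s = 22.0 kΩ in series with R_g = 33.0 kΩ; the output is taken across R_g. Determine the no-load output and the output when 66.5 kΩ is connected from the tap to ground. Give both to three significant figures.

Open-circuit: V = 22.9 × 33.0/(22.0 + 33.0) = 13.7 V.
With the load, R_g becomes R_g‖R_L = 22.06 kΩ, so V = 22.9 × 22.06/44.06 = 11.5 V.

Unloaded: 13.7 V; loaded: 11.5 V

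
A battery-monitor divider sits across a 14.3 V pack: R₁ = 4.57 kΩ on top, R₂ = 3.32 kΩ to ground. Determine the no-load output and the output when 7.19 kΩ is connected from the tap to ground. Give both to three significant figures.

Unloaded: 6.02 V; loaded: 4.75 V

Open-circuit: V = 14.3 × 3.32/(4.57 + 3.32) = 6.02 V.
With the load, R₂ becomes R₂‖R_L = 2.271 kΩ, so V = 14.3 × 2.271/6.841 = 4.75 V.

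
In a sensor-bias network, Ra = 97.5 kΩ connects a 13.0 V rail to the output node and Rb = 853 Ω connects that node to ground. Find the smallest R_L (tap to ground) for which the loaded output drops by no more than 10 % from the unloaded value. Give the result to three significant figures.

R_L(min) ≈ 7.61 kΩ

Output resistance R_th = Ra‖Rb = (97500 × 853)/98350 = 845.6 Ω.
The fractional drop is R_th/(R_th + R_L); requiring this ≤ 0.100 gives R_L ≥ R_th(1/0.100 − 1) = 845.6 × 9.000 = 7.61 kΩ.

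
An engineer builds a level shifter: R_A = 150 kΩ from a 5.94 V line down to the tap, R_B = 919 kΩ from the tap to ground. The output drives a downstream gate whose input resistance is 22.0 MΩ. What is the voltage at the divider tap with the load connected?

V_out ≈ 5.08 V

The load sits in parallel with R_B: R_B‖R_L = (919 × 22000) / (919 + 22000) = 882.2 kΩ.
V_out = 5.94 × 882.2 / (150 + 882.2) = 5.94 × 882.2/1032 = 5.08 V.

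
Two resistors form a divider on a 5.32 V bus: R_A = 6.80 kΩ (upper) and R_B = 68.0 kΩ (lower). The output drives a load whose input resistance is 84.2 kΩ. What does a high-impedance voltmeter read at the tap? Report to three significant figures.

V_out ≈ 4.51 V

The load sits in parallel with R_B: R_B‖R_L = (68.0 × 84.2) / (68.0 + 84.2) = 37.62 kΩ.
V_out = 5.32 × 37.62 / (6.80 + 37.62) = 5.32 × 37.62/44.42 = 4.51 V.
(Unloaded it would have been 4.84 V.)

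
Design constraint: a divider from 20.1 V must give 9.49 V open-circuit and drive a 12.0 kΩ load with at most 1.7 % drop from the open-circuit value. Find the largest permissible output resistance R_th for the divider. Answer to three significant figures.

R_th ≤ 208 Ω

Loading drop = R_th/(R_th + R_L) ≤ 0.0170, so R_th ≤ R_L · ε/(1−ε) = 12.0 kΩ × 0.0170/0.9830 = 208 Ω.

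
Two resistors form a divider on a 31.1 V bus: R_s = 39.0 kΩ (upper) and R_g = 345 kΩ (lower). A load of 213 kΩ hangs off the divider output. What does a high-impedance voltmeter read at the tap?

The load sits in parallel with R_g: R_g‖R_L = (345 × 213) / (345 + 213) = 131.7 kΩ.
V_out = 31.1 × 131.7 / (39.0 + 131.7) = 31.1 × 131.7/170.7 = 24.0 V.

V_out ≈ 24.0 V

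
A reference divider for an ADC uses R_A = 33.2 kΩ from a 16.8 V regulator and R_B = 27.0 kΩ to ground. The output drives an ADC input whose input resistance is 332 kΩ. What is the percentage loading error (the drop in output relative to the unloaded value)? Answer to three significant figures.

4.29 %

The divider's output (Thévenin) resistance is R_A‖R_B = 14.89 kΩ.
Fractional drop under load = R_th/(R_th + R_L) = 14.89 / (14.89 + 332) = 0.04293.
So the output falls by 4.29 %.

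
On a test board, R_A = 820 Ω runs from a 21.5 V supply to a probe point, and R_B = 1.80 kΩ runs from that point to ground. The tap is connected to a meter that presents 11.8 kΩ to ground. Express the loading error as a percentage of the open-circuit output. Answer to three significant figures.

The divider's output (Thévenin) resistance is R_A‖R_B = 563.4 Ω.
Fractional drop under load = R_th/(R_th + R_L) = 563.4 / (563.4 + 11800) = 0.04557.
So the output falls by 4.56 %.

4.56 %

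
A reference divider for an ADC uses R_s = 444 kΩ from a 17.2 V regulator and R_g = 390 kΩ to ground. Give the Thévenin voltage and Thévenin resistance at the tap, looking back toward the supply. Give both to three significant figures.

V_th is the open-circuit tap voltage: 17.2 × 390/(444 + 390) = 8.04 V.
With the supply zeroed, R_s and R_g appear in parallel from the tap: R_th = R_s‖R_g = (444 × 390)/834.0 = 208 kΩ.

V_th = 8.04 V, R_th = 208 kΩ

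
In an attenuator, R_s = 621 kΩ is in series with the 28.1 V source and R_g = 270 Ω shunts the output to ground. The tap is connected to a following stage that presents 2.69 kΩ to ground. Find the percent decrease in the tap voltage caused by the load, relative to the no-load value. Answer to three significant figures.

9.12 %

The divider's output (Thévenin) resistance is R_s‖R_g = 269.9 Ω.
Fractional drop under load = R_th/(R_th + R_L) = 269.9 / (269.9 + 2690) = 0.09118.
So the output falls by 9.12 %.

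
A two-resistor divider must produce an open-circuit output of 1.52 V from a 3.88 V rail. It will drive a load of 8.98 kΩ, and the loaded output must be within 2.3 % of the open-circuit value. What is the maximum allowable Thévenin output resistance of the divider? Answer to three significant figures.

R_th ≤ 211 Ω

Loading drop = R_th/(R_th + R_L) ≤ 0.0230, so R_th ≤ R_L · ε/(1−ε) = 8.98 kΩ × 0.0230/0.9770 = 211 Ω.
(Any R1, R2 with R2/(R1+R2) = 0.392 and R1‖R2 ≤ 211 Ω will meet the spec.)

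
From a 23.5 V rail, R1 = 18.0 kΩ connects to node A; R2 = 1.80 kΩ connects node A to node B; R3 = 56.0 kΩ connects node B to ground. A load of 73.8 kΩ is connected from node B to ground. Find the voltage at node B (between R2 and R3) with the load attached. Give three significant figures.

V ≈ 14.5 V

At node B, R3 is in parallel with the load: R3‖R_L = 31.84 kΩ.
Below node A the resistance is R2 + (R3‖R_L) = 33.64 kΩ, so V_A = 23.5 × 33.64/51.64 = 15.31 V.
Then V_B = V_A × (R3‖R_L)/(R2 + R3‖R_L) = 15.31 × 31.84/33.64 = 14.5 V.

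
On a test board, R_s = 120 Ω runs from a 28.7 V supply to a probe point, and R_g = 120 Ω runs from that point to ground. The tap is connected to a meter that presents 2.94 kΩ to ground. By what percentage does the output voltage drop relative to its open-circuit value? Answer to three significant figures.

The divider's output (Thévenin) resistance is R_s‖R_g = 60.00 Ω.
Fractional drop under load = R_th/(R_th + R_L) = 60.00 / (60.00 + 2940) = 0.02000.
So the output falls by 2.00 %.

2.00 %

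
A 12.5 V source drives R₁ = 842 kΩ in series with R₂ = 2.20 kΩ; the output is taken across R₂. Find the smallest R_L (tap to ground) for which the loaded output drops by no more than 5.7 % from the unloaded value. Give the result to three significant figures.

Output resistance R_th = R₁‖R₂ = (842 × 2.20)/844.2 = 2.194 kΩ.
The fractional drop is R_th/(R_th + R_L); requiring this ≤ 0.0570 gives R_L ≥ R_th(1/0.0570 − 1) = 2.194 × 16.54 = 36.3 kΩ.

R_L(min) ≈ 36.3 kΩ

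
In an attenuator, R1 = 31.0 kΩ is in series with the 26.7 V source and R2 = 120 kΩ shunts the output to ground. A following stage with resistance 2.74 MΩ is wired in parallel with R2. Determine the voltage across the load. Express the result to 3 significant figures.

The load sits in parallel with R2: R2‖R_L = (120 × 2740) / (120 + 2740) = 115.0 kΩ.
V_out = 26.7 × 115.0 / (31.0 + 115.0) = 26.7 × 115.0/146.0 = 21.0 V.

V_out ≈ 21.0 V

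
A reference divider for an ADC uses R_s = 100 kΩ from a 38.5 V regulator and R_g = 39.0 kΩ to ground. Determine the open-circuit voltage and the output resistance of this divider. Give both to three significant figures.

V_th is the open-circuit tap voltage: 38.5 × 39.0/(100 + 39.0) = 10.8 V.
With the supply zeroed, R_s and R_g appear in parallel from the tap: R_th = R_s‖R_g = (100 × 39.0)/139.0 = 28.1 kΩ.

V_th = 10.8 V, R_th = 28.1 kΩ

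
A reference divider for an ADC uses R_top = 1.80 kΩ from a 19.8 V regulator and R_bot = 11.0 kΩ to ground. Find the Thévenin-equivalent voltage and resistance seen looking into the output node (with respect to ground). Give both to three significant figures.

V_th = 17.0 V, R_th = 1.55 kΩ

V_th is the open-circuit tap voltage: 19.8 × 11.0/(1.80 + 11.0) = 17.0 V.
With the supply zeroed, R_top and R_bot appear in parallel from the tap: R_th = R_top‖R_bot = (1.80 × 11.0)/12.80 = 1.55 kΩ.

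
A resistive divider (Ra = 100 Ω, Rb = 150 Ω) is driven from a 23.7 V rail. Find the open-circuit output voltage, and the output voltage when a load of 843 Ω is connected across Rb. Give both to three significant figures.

Open-circuit: V = 23.7 × 150/(100 + 150) = 14.2 V.
With the load, Rb becomes Rb‖R_L = 127.3 Ω, so V = 23.7 × 127.3/227.3 = 13.3 V.

Unloaded: 14.2 V; loaded: 13.3 V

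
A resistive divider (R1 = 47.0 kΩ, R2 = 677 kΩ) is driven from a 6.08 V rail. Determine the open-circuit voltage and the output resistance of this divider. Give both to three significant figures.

V_th is the open-circuit tap voltage: 6.08 × 677/(47.0 + 677) = 5.69 V.
With the supply zeroed, R1 and R2 appear in parallel from the tap: R_th = R1‖R2 = (47.0 × 677)/724.0 = 43.9 kΩ.

V_th = 5.69 V, R_th = 43.9 kΩ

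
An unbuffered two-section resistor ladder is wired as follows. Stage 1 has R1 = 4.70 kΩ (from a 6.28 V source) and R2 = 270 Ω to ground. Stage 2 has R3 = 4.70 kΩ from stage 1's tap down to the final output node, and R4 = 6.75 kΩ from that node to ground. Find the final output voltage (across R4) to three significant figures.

Stage 2 presents R3+R4 = 11450 Ω as a load on stage 1's tap.
Stage 1's lower leg becomes R2‖(R3+R4) = 263.8 Ω, so V_mid = 6.28 × 263.8/4964 = 0.3337 V.
Stage 2 is itself unloaded: V_out = V_mid × R4/(R3+R4) = 0.3337 × 6750/11450 = 0.197 V.

V_out ≈ 0.197 V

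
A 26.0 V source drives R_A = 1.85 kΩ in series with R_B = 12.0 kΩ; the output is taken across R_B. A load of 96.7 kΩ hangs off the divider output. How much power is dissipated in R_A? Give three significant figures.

Total resistance from the source is R_A + (R_B‖R_L) = 12.53 kΩ, so I = 26.0/12.53 kΩ = 2.076 mA.
P = I²·R_A = (2.076 mA)² × 1.85 kΩ = 7.97 mW.

P ≈ 7.97 mW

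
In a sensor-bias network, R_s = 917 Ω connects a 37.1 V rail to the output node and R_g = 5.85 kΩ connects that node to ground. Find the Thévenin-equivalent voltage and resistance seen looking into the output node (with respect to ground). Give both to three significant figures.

V_th = 32.1 V, R_th = 793 Ω

V_th is the open-circuit tap voltage: 37.1 × 5850/(917 + 5850) = 32.1 V.
With the supply zeroed, R_s and R_g appear in parallel from the tap: R_th = R_s‖R_g = (917 × 5850)/6767 = 793 Ω.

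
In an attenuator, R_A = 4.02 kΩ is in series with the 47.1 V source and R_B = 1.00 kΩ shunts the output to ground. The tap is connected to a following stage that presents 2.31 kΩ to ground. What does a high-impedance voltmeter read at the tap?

V_out ≈ 6.97 V

The load sits in parallel with R_B: R_B‖R_L = (1.00 × 2.31) / (1.00 + 2.31) = 0.6979 kΩ.
V_out = 47.1 × 0.6979 / (4.02 + 0.6979) = 47.1 × 0.6979/4.718 = 6.97 V.
(Unloaded it would have been 9.38 V.)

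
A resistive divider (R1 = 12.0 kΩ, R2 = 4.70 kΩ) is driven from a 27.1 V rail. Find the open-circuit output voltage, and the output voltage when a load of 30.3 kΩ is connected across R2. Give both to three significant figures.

Unloaded: 7.63 V; loaded: 6.86 V

Open-circuit: V = 27.1 × 4.70/(12.0 + 4.70) = 7.63 V.
With the load, R2 becomes R2‖R_L = 4.069 kΩ, so V = 27.1 × 4.069/16.07 = 6.86 V.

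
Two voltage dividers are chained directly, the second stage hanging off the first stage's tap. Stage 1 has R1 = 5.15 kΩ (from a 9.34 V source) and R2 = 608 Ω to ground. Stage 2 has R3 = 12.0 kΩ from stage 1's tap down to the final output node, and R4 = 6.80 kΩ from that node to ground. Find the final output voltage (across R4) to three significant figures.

Stage 2 presents R3+R4 = 18800 Ω as a load on stage 1's tap.
Stage 1's lower leg becomes R2‖(R3+R4) = 589.0 Ω, so V_mid = 9.34 × 589.0/5739 = 0.9585 V.
Stage 2 is itself unloaded: V_out = V_mid × R4/(R3+R4) = 0.9585 × 6800/18800 = 0.347 V.

V_out ≈ 0.347 V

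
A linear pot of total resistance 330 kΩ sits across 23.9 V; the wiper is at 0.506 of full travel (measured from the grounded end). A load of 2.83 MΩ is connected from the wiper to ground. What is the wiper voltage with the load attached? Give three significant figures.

The wiper splits the pot into (1−α)R = 163.0 kΩ above and αR = 167.0 kΩ below.
Lower section ‖ load = 157.7 kΩ.
V_wiper = 23.9 × 157.7/(163.0 + 157.7) = 11.8 V.

V ≈ 11.8 V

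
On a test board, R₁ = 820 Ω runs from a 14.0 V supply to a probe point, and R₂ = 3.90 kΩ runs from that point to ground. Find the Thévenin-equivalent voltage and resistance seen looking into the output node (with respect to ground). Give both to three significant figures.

V_th = 11.6 V, R_th = 678 Ω

V_th is the open-circuit tap voltage: 14.0 × 3900/(820 + 3900) = 11.6 V.
With the supply zeroed, R₁ and R₂ appear in parallel from the tap: R_th = R₁‖R₂ = (820 × 3900)/4720 = 678 Ω.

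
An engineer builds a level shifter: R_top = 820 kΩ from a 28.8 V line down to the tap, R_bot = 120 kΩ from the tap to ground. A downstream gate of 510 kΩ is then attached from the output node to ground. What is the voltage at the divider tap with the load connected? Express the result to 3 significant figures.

V_out ≈ 3.05 V

The load sits in parallel with R_bot: R_bot‖R_L = (120 × 510) / (120 + 510) = 97.14 kΩ.
V_out = 28.8 × 97.14 / (820 + 97.14) = 28.8 × 97.14/917.1 = 3.05 V.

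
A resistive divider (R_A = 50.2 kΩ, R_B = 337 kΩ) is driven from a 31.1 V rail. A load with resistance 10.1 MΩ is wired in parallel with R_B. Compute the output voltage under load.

V_out ≈ 27.0 V

The load sits in parallel with R_B: R_B‖R_L = (337 × 10100) / (337 + 10100) = 326.1 kΩ.
V_out = 31.1 × 326.1 / (50.2 + 326.1) = 31.1 × 326.1/376.3 = 27.0 V.
(Unloaded it would have been 27.1 V.)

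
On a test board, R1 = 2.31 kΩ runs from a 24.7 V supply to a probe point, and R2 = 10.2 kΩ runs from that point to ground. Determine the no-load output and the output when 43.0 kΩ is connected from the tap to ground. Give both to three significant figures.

Open-circuit: V = 24.7 × 10.2/(2.31 + 10.2) = 20.1 V.
With the load, R2 becomes R2‖R_L = 8.244 kΩ, so V = 24.7 × 8.244/10.55 = 19.3 V.

Unloaded: 20.1 V; loaded: 19.3 V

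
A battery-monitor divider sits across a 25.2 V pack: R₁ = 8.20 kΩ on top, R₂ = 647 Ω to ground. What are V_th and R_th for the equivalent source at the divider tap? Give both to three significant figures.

V_th = 1.84 V, R_th = 600 Ω

V_th is the open-circuit tap voltage: 25.2 × 647/(8200 + 647) = 1.84 V.
With the supply zeroed, R₁ and R₂ appear in parallel from the tap: R_th = R₁‖R₂ = (8200 × 647)/8847 = 600 Ω.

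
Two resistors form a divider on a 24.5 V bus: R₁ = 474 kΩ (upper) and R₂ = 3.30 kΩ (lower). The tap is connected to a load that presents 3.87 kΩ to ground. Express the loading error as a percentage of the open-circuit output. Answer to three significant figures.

The divider's output (Thévenin) resistance is R₁‖R₂ = 3.277 kΩ.
Fractional drop under load = R_th/(R_th + R_L) = 3.277 / (3.277 + 3.87) = 0.4585.
So the output falls by 45.9 %.

45.9 %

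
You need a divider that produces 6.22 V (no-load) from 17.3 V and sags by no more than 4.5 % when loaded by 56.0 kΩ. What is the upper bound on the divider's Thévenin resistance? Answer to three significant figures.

R_th ≤ 2.64 kΩ

Loading drop = R_th/(R_th + R_L) ≤ 0.0450, so R_th ≤ R_L · ε/(1−ε) = 56.0 kΩ × 0.0450/0.9550 = 2.64 kΩ.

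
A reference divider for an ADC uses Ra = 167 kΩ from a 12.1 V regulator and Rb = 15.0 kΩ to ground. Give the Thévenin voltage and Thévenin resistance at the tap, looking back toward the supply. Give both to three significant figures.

V_th is the open-circuit tap voltage: 12.1 × 15.0/(167 + 15.0) = 0.997 V.
With the supply zeroed, Ra and Rb appear in parallel from the tap: R_th = Ra‖Rb = (167 × 15.0)/182.0 = 13.8 kΩ.

V_th = 0.997 V, R_th = 13.8 kΩ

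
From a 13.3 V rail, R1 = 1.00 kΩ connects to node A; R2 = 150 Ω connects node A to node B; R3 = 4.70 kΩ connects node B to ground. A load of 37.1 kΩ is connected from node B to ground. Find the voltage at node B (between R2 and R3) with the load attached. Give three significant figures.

At node B, R3 is in parallel with the load: R3‖R_L = 4172 Ω.
Below node A the resistance is R2 + (R3‖R_L) = 4322 Ω, so V_A = 13.3 × 4322/5322 = 10.80 V.
Then V_B = V_A × (R3‖R_L)/(R2 + R3‖R_L) = 10.80 × 4172/4322 = 10.4 V.

V ≈ 10.4 V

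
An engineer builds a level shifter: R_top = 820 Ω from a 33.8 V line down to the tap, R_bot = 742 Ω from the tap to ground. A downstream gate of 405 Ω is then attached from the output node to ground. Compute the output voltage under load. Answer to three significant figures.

V_out ≈ 8.18 V

The load sits in parallel with R_bot: R_bot‖R_L = (742 × 405) / (742 + 405) = 262.0 Ω.
V_out = 33.8 × 262.0 / (820 + 262.0) = 33.8 × 262.0/1082 = 8.18 V.
(Unloaded it would have been 16.1 V.)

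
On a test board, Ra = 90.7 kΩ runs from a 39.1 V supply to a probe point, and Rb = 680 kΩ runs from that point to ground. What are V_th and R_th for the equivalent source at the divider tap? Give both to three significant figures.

V_th is the open-circuit tap voltage: 39.1 × 680/(90.7 + 680) = 34.5 V.
With the supply zeroed, Ra and Rb appear in parallel from the tap: R_th = Ra‖Rb = (90.7 × 680)/770.7 = 80.0 kΩ.

V_th = 34.5 V, R_th = 80.0 kΩ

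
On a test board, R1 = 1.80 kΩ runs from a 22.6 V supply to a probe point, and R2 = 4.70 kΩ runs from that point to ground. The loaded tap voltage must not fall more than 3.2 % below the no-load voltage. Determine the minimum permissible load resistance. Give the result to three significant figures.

Output resistance R_th = R1‖R2 = (1.80 × 4.70)/6.500 = 1.302 kΩ.
The fractional drop is R_th/(R_th + R_L); requiring this ≤ 0.0320 gives R_L ≥ R_th(1/0.0320 − 1) = 1.302 × 30.25 = 39.4 kΩ.

R_L(min) ≈ 39.4 kΩ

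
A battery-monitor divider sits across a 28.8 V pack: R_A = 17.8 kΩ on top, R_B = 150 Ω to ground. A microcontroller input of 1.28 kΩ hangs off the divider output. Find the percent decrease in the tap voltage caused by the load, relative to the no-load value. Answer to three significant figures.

10.4 %

The divider's output (Thévenin) resistance is R_A‖R_B = 148.7 Ω.
Fractional drop under load = R_th/(R_th + R_L) = 148.7 / (148.7 + 1280) = 0.1041.
So the output falls by 10.4 %.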